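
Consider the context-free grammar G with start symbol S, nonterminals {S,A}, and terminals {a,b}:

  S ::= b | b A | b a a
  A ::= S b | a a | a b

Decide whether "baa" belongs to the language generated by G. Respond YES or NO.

CNF form of G:
  S -> T0 A | T0 X2 | b
  A -> S T0 | T1 T0 | T1 T1
  T0 -> b
  T1 -> a
  X2 -> T1 T1

CYK table (by increasing span):
  cell(0,0) b: {S,T0}  orig:{S}
  cell(1,1) a: {T1}  orig:{}
  cell(2,2) a: {T1}  orig:{}
  cell(0,1) ba: ∅
  cell(1,2) aa: {A,X2}  orig:{A}
  cell(0,2) baa: {S}

S ∈ T[0,2] ⇒ YES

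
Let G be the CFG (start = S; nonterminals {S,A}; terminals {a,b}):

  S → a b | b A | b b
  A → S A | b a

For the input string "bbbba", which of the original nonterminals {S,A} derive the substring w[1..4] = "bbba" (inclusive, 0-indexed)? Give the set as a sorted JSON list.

Convert to CNF:
  S -> T0 A | T0 T0 | T1 T0
  A -> S A | T0 T1
  T0 -> b
  T1 -> a

CYK table (by increasing span) — only the sub-triangle for w[1..4]:
  cell(1,1) b: {T0}  orig:{}
  cell(2,2) b: {T0}  orig:{}
  cell(3,3) b: {T0}  orig:{}
  cell(4,4) a: {T1}  orig:{}
  cell(1,2) bb: {S}
  cell(2,3) bb: {S}
  cell(3,4) ba: {A}
  cell(1,3) bbb: ∅
  cell(2,4) bba: {S}
  cell(1,4) bbba: {A}

Original NTs in T[1,4] deriving "bbba": ["A"]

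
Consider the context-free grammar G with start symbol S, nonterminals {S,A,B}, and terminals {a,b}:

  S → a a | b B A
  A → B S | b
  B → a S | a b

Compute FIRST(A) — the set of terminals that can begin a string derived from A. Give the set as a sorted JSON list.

FIRST iteration:
pass 1:
  A via A→b: +{b}
  B via B→a S: +{a}
  S via S→a a: +{a}
  S via S→b B A: +{b}
  FIRST(S)={a,b}  FIRST(A)={b}  FIRST(B)={a}
pass 2:
  A via A→B S: +{a}
  FIRST(S)={a,b}  FIRST(A)={a,b}  FIRST(B)={a}
pass 3: — fixpoint
  FIRST(S)={a,b}  FIRST(A)={a,b}  FIRST(B)={a}

FIRST(A) = ["a", "b"]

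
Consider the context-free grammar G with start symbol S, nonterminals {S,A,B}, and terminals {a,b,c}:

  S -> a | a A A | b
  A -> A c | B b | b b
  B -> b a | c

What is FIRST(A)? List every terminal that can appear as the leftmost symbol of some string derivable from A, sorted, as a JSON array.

Compute FIRST by fixpoint:
iter 1:
  A via A→b b: +{b}
  B via B→b a: +{b}
  B via B→c: +{c}
  S via S→a: +{a}
  S via S→b: +{b}
  FIRST(S)={a,b}  FIRST(A)={b}  FIRST(B)={b,c}
iter 2:
  A via A→B b: +{c}
  FIRST(S)={a,b}  FIRST(A)={b,c}  FIRST(B)={b,c}
iter 3: (stable)
  FIRST(S)={a,b}  FIRST(A)={b,c}  FIRST(B)={b,c}

FIRST(A) = ["b", "c"]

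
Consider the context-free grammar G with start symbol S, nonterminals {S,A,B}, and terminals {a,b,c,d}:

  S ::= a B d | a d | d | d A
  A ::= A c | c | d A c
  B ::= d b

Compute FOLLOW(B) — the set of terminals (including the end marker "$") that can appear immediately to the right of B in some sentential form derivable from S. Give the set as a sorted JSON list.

Compute FIRST by fixpoint:
iter 1:
  A via A→c: +{c}
  A via A→d A c: +{d}
  B via B→d b: +{d}
  S via S→a B d: +{a}
  S via S→d: +{d}
  FIRST(S)={a,d}  FIRST(A)={c,d}  FIRST(B)={d}
iter 2: done
  FIRST(S)={a,d}  FIRST(A)={c,d}  FIRST(B)={d}

FOLLOW sets:
initialize: $ ∈ FOLLOW(S)
pass 1:
  A→A c: FOLLOW(A) ⊇ FIRST(c) = {c}; new: +{c}
  S→a B d: FOLLOW(B) ⊇ FIRST(d) = {d}; new: +{d}
  S→d A: FOLLOW(A) ⊇ FOLLOW(S) ⊇ {$}; new: +{$}
  FOLLOW(S)={$}  FOLLOW(A)={$,c}  FOLLOW(B)={d}
pass 2: (no change)
  FOLLOW(S)={$}  FOLLOW(A)={$,c}  FOLLOW(B)={d}

FOLLOW(B) = ["d"]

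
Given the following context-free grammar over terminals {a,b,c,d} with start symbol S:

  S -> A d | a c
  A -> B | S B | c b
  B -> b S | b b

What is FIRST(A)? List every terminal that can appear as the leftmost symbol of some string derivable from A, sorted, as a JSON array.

FIRST sets, iterate to fixpoint:
[1]
  A via A→c b: +{c}
  B via B→b S: +{b}
  S via S→A d: +{c}
  S via S→a c: +{a}
  FIRST(S)={a,c}  FIRST(A)={c}  FIRST(B)={b}
[2]
  A via A→B: +{b}
  A via A→S B: +{a}
  S via S→A d: +{b}
  FIRST(S)={a,b,c}  FIRST(A)={a,b,c}  FIRST(B)={b}
[3] done
  FIRST(S)={a,b,c}  FIRST(A)={a,b,c}  FIRST(B)={b}

FIRST(A) = ["a", "b", "c"]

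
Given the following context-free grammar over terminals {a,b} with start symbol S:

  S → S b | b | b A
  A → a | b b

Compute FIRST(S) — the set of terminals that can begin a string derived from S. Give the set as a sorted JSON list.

FIRST sets, iterate to fixpoint:
pass 1:
  A via A→a: +{a}
  A via A→b b: +{b}
  S via S→b: +{b}
  FIRST(S)={b}  FIRST(A)={a,b}
pass 2: — fixpoint
  FIRST(S)={b}  FIRST(A)={a,b}

FIRST(S) = ["b"]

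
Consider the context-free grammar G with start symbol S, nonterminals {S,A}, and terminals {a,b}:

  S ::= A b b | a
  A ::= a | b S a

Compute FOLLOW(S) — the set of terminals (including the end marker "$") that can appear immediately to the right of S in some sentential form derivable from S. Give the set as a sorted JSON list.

FIRST iteration:
pass 1:
  A via A→a: +{a}
  A via A→b S a: +{b}
  S via S→A b b: +{a,b}
  S: {a,b}  A: {a,b}
pass 2: done
  S: {a,b}  A: {a,b}

FOLLOW iteration:
seed FOLLOW(S) with $
round 1:
  A→b S a: FOLLOW(S) ⊇ FIRST(a) = {a}; new: +{a}
  S→A b b: FOLLOW(A) ⊇ FIRST(b) = {b}; new: +{b}
  S: {$,a}  A: {b}
round 2: — fixpoint
  S: {$,a}  A: {b}

FOLLOW(S) = ["$", "a"]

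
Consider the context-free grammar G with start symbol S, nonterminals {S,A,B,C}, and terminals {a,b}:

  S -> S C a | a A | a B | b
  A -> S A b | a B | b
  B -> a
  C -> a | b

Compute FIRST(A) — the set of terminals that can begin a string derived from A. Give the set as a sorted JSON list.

FIRST sets, iterate to fixpoint:
pass 1:
  A via A→a B: +{a}
  A via A→b: +{b}
  B via B→a: +{a}
  C via C→a: +{a}
  C via C→b: +{b}
  S via S→a A: +{a}
  S via S→b: +{b}
  FIRST[S]={a,b}  FIRST[A]={a,b}  FIRST[B]={a}  FIRST[C]={a,b}
pass 2: (no change)
  FIRST[S]={a,b}  FIRST[A]={a,b}  FIRST[B]={a}  FIRST[C]={a,b}

FIRST(A) = ["a", "b"]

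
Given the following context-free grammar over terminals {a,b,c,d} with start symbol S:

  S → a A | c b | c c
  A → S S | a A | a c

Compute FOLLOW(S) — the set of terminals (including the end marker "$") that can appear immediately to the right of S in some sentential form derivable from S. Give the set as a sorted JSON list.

FIRST sets, iterate to fixpoint:
iter 1:
  A via A→a A: +{a}
  S via S→a A: +{a}
  S via S→c b: +{c}
  FIRST[S]={a,c}  FIRST[A]={a}
iter 2:
  A via A→S S: +{c}
  FIRST[S]={a,c}  FIRST[A]={a,c}
iter 3: — fixpoint
  FIRST[S]={a,c}  FIRST[A]={a,c}

FOLLOW sets:
seed FOLLOW(S) with $
pass 1:
  A→S S: FOLLOW(S) ⊇ FIRST(S) = {a,c}; new: +{a,c}
  S→a A: FOLLOW(A) ⊇ FOLLOW(S) ⊇ {$,a,c}; new: +{$,a,c}
  FOLLOW(S)={$,a,c}  FOLLOW(A)={$,a,c}
pass 2: done
  FOLLOW(S)={$,a,c}  FOLLOW(A)={$,a,c}

FOLLOW(S) = ["$", "a", "c"]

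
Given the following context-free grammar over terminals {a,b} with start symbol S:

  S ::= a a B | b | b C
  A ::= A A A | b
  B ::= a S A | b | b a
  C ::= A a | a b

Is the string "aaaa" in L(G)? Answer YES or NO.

Convert to CNF:
  S -> T0 X4 | T1 C | b
  A -> A X2 | b
  B -> T0 X3 | T1 T0 | b
  C -> A T0 | T0 T1
  T0 -> a
  T1 -> b
  X2 -> A A
  X3 -> S A
  X4 -> T0 B

Fill CYK table bottom-up:
  [0..0]={T0}  "a"  orig:{}
  [1..1]={T0}  "a"  orig:{}
  [2..2]={T0}  "a"  orig:{}
  [3..3]={T0}  "a"  orig:{}
  [0..1]=∅  "aa"
  [1..2]=∅  "aa"
  [2..3]=∅  "aa"
  [0..2]=∅  "aaa"
  [1..3]=∅  "aaa"
  [0..3]=∅  "aaaa"

S ∉ T[0,3] ⇒ NO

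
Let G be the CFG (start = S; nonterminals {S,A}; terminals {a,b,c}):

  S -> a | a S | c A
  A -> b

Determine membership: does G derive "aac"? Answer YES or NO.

CNF form of G:
  S -> T0 S | T1 A | a
  A -> b
  T0 -> a
  T1 -> c

CYK table (by increasing span):
  cell(0,0) a: {S,T0}  orig:{S}
  cell(1,1) a: {S,T0}  orig:{S}
  cell(2,2) c: {T1}  orig:{}
  cell(0,1) aa: {S}
  cell(1,2) ac: ∅
  cell(0,2) aac: ∅

S ∉ T[0,2] ⇒ NO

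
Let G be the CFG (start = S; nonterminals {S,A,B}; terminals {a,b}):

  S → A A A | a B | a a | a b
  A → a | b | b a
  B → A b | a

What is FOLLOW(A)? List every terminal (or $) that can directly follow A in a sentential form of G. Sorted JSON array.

FIRST sets, iterate to fixpoint:
pass 1:
  A via A→a: +{a}
  A via A→b: +{b}
  B via B→A b: +{a,b}
  S via S→A A A: +{a,b}
  FIRST(S)={a,b}  FIRST(A)={a,b}  FIRST(B)={a,b}
pass 2: (no change)
  FIRST(S)={a,b}  FIRST(A)={a,b}  FIRST(B)={a,b}

FOLLOW iteration:
FOLLOW(S) := {$}
pass 1:
  B→A b: FOLLOW(A) ⊇ FIRST(b) = {b}; new: +{b}
  S→A A A: FOLLOW(A) ⊇ FIRST(A) = {a,b}; new: +{a}
  S→A A A: FOLLOW(A) ⊇ FOLLOW(S) ⊇ {$}; new: +{$}
  S→a B: FOLLOW(B) ⊇ FOLLOW(S) ⊇ {$}; new: +{$}
  S: {$}  A: {$,a,b}  B: {$}
pass 2: — fixpoint
  S: {$}  A: {$,a,b}  B: {$}

FOLLOW(A) = ["$", "a", "b"]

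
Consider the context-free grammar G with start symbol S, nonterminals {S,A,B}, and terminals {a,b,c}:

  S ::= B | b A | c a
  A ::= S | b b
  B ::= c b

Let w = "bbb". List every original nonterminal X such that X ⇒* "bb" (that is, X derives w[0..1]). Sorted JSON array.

Convert to CNF:
  S -> T0 A | T1 T0 | T1 T2
  A -> T0 A | T0 T0 | T1 T0 | T1 T2
  B -> T1 T0
  T0 -> b
  T1 -> c
  T2 -> a

CYK fill — only the sub-triangle for w[0..1]:
  T[0,0] 'b' = {T0}  orig:{}
  T[1,1] 'b' = {T0}  orig:{}
  T[0,1] 'bb' = {A}

Original NTs in T[0,1] deriving "bb": ["A"]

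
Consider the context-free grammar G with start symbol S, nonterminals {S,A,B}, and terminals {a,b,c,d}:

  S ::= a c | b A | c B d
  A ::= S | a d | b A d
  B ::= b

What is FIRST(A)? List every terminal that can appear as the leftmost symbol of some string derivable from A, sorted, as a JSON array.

FIRST iteration:
iter 1:
  A via A→a d: +{a}
  A via A→b A d: +{b}
  B via B→b: +{b}
  S via S→a c: +{a}
  S via S→b A: +{b}
  S via S→c B d: +{c}
  FIRST(S)={a,b,c}  FIRST(A)={a,b}  FIRST(B)={b}
iter 2:
  A via A→S: +{c}
  FIRST(S)={a,b,c}  FIRST(A)={a,b,c}  FIRST(B)={b}
iter 3: — fixpoint
  FIRST(S)={a,b,c}  FIRST(A)={a,b,c}  FIRST(B)={b}

FIRST(A) = ["a", "b", "c"]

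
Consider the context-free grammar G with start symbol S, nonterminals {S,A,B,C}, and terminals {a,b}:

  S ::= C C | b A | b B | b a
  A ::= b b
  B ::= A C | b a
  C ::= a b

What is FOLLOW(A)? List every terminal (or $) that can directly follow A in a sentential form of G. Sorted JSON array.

FIRST iteration:
round 1:
  A via A→b b: +{b}
  B via B→A C: +{b}
  C via C→a b: +{a}
  S via S→C C: +{a}
  S via S→b A: +{b}
  S: {a,b}  A: {b}  B: {b}  C: {a}
round 2: (no change)
  S: {a,b}  A: {b}  B: {b}  C: {a}

Compute FOLLOW by fixpoint:
FOLLOW(S) := {$}
[1]
  B→A C: FOLLOW(A) ⊇ FIRST(C) = {a}; new: +{a}
  S→C C: FOLLOW(C) ⊇ FIRST(C) = {a}; new: +{a}
  S→C C: FOLLOW(C) ⊇ FOLLOW(S) ⊇ {$}; new: +{$}
  S→b A: FOLLOW(A) ⊇ FOLLOW(S) ⊇ {$}; new: +{$}
  S→b B: FOLLOW(B) ⊇ FOLLOW(S) ⊇ {$}; new: +{$}
  S: {$}  A: {$,a}  B: {$}  C: {$,a}
[2] (no change)
  S: {$}  A: {$,a}  B: {$}  C: {$,a}

FOLLOW(A) = ["$", "a"]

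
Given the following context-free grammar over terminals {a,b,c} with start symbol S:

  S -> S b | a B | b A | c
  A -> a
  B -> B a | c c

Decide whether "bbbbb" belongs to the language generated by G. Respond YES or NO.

CNF form of G:
  S -> S T2 | T0 B | T2 A | c
  A -> a
  B -> B T0 | T1 T1
  T0 -> a
  T1 -> c
  T2 -> b

CYK fill:
  [0..0]={T2}  "b"  orig:{}
  [1..1]={T2}  "b"  orig:{}
  [2..2]={T2}  "b"  orig:{}
  [3..3]={T2}  "b"  orig:{}
  [4..4]={T2}  "b"  orig:{}
  [0..1]=∅  "bb"
  [1..2]=∅  "bb"
  [2..3]=∅  "bb"
  [3..4]=∅  "bb"
  [0..2]=∅  "bbb"
  [1..3]=∅  "bbb"
  [2..4]=∅  "bbb"
  [0..3]=∅  "bbbb"
  [1..4]=∅  "bbbb"
  [0..4]=∅  "bbbbb"

S ∉ T[0,4] ⇒ NO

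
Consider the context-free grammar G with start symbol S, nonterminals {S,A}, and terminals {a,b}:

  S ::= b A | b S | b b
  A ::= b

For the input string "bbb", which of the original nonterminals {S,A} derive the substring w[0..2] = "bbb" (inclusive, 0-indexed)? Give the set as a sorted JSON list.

CNF form of G:
  S -> T0 A | T0 S | T0 T0
  A -> b
  T0 -> b

CYK table (by increasing span) — only the sub-triangle for w[0..2]:
  cell(0,0) b: {A,T0}  orig:{A}
  cell(1,1) b: {A,T0}  orig:{A}
  cell(2,2) b: {A,T0}  orig:{A}
  cell(0,1) bb: {S}
  cell(1,2) bb: {S}
  cell(0,2) bbb: {S}

Original NTs in T[0,2] deriving "bbb": ["S"]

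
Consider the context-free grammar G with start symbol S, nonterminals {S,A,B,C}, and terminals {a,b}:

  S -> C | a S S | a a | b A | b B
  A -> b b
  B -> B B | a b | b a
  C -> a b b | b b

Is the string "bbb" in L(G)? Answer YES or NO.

Convert to CNF:
  S -> T0 A | T0 B | T0 T0 | T1 T1 | T1 X3 | T1 X4
  A -> T0 T0
  B -> B B | T0 T1 | T1 T0
  C -> T0 T0 | T1 X2
  T0 -> b
  T1 -> a
  X2 -> T0 T0
  X3 -> S S
  X4 -> T0 T0

Fill CYK table bottom-up:
  T[0,0] 'b' = {T0}  orig:{}
  T[1,1] 'b' = {T0}  orig:{}
  T[2,2] 'b' = {T0}  orig:{}
  T[0,1] 'bb' = {A,C,S,X2,X4}  orig:{A,C,S}
  T[1,2] 'bb' = {A,C,S,X2,X4}  orig:{A,C,S}
  T[0,2] 'bbb' = {S}

S ∈ T[0,2] ⇒ YES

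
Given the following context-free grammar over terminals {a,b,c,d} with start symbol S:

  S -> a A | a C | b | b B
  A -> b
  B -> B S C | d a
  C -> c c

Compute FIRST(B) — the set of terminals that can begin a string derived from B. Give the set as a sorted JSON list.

FIRST iteration:
pass 1:
  A via A→b: +{b}
  B via B→d a: +{d}
  C via C→c c: +{c}
  S via S→a A: +{a}
  S via S→b: +{b}
  FIRST(S)={a,b}  FIRST(A)={b}  FIRST(B)={d}  FIRST(C)={c}
pass 2: (stable)
  FIRST(S)={a,b}  FIRST(A)={b}  FIRST(B)={d}  FIRST(C)={c}

FIRST(B) = ["d"]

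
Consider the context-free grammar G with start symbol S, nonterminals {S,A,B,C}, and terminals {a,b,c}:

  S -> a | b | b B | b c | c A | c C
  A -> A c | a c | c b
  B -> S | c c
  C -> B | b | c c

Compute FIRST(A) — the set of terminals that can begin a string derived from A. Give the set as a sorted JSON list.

FIRST sets, iterate to fixpoint:
pass 1:
  A via A→a c: +{a}
  A via A→c b: +{c}
  B via B→c c: +{c}
  C via C→B: +{c}
  C via C→b: +{b}
  S via S→a: +{a}
  S via S→b: +{b}
  S via S→c A: +{c}
  FIRST(S)={a,b,c}  FIRST(A)={a,c}  FIRST(B)={c}  FIRST(C)={b,c}
pass 2:
  B via B→S: +{a,b}
  C via C→B: +{a}
  FIRST(S)={a,b,c}  FIRST(A)={a,c}  FIRST(B)={a,b,c}  FIRST(C)={a,b,c}
pass 3: (stable)
  FIRST(S)={a,b,c}  FIRST(A)={a,c}  FIRST(B)={a,b,c}  FIRST(C)={a,b,c}

FIRST(A) = ["a", "c"]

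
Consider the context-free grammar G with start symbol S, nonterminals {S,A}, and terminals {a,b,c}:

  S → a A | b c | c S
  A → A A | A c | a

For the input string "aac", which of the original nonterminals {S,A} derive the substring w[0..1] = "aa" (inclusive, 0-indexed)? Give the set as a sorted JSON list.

CNF form of G:
  S -> T0 S | T1 A | T2 T0
  A -> A A | A T0 | a
  T0 -> c
  T1 -> a
  T2 -> b

Fill CYK table bottom-up — only the sub-triangle for w[0..1]:
  [0..0]={A,T1}  "a"  orig:{A}
  [1..1]={A,T1}  "a"  orig:{A}
  [0..1]={A,S}  "aa"

Original NTs in T[0,1] deriving "aa": ["A", "S"]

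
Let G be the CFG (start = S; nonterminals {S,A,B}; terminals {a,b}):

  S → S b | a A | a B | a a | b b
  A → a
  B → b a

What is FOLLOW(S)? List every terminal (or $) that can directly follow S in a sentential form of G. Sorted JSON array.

FIRST iteration:
[1]
  A via A→a: +{a}
  B via B→b a: +{b}
  S via S→a A: +{a}
  S via S→b b: +{b}
  FIRST(S)={a,b}  FIRST(A)={a}  FIRST(B)={b}
[2] (no change)
  FIRST(S)={a,b}  FIRST(A)={a}  FIRST(B)={b}

Compute FOLLOW by fixpoint:
seed FOLLOW(S) with $
pass 1:
  S→S b: FOLLOW(S) ⊇ FIRST(b) = {b}; new: +{b}
  S→a A: FOLLOW(A) ⊇ FOLLOW(S) ⊇ {$,b}; new: +{$,b}
  S→a B: FOLLOW(B) ⊇ FOLLOW(S) ⊇ {$,b}; new: +{$,b}
  FOLLOW(S)={$,b}  FOLLOW(A)={$,b}  FOLLOW(B)={$,b}
pass 2: (stable)
  FOLLOW(S)={$,b}  FOLLOW(A)={$,b}  FOLLOW(B)={$,b}

FOLLOW(S) = ["$", "b"]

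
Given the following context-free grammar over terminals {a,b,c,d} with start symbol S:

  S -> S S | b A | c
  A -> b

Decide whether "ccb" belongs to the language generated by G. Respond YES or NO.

CNF form of G:
  S -> S S | T0 A | c
  A -> b
  T0 -> b

Fill CYK table bottom-up:
  T[0,0] 'c' = {S}
  T[1,1] 'c' = {S}
  T[2,2] 'b' = {A,T0}  orig:{A}
  T[0,1] 'cc' = {S}
  T[1,2] 'cb' = ∅
  T[0,2] 'ccb' = ∅

S ∉ T[0,2] ⇒ NO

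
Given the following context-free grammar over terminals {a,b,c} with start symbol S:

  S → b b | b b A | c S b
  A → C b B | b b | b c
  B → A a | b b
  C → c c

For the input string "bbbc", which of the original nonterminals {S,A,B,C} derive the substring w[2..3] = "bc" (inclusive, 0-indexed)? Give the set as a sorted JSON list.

Convert to CNF:
  S -> T0 T0 | T0 X4 | T1 X5
  A -> C X3 | T0 T0 | T0 T1
  B -> A T2 | T0 T0
  C -> T1 T1
  T0 -> b
  T1 -> c
  T2 -> a
  X3 -> T0 B
  X4 -> T0 A
  X5 -> S T0

CYK fill, restricted to cells inside w[2..3]:
  T[2,2] 'b' = {T0}  orig:{}
  T[3,3] 'c' = {T1}  orig:{}
  T[2,3] 'bc' = {A}

Original NTs in T[2,3] deriving "bc": ["A"]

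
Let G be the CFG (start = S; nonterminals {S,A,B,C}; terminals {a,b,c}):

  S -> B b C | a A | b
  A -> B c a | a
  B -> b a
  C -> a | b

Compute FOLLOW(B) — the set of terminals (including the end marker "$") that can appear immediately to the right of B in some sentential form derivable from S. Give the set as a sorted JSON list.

FIRST sets, iterate to fixpoint:
[1]
  A via A→a: +{a}
  B via B→b a: +{b}
  C via C→a: +{a}
  C via C→b: +{b}
  S via S→B b C: +{b}
  S via S→a A: +{a}
  S: {a,b}  A: {a}  B: {b}  C: {a,b}
[2]
  A via A→B c a: +{b}
  S: {a,b}  A: {a,b}  B: {b}  C: {a,b}
[3] done
  S: {a,b}  A: {a,b}  B: {b}  C: {a,b}

Compute FOLLOW by fixpoint:
FOLLOW(S) := {$}
round 1:
  A→B c a: FOLLOW(B) ⊇ FIRST(c) = {c}; new: +{c}
  S→B b C: FOLLOW(B) ⊇ FIRST(b) = {b}; new: +{b}
  S→B b C: FOLLOW(C) ⊇ FOLLOW(S) ⊇ {$}; new: +{$}
  S→a A: FOLLOW(A) ⊇ FOLLOW(S) ⊇ {$}; new: +{$}
  FOLLOW(S)={$}  FOLLOW(A)={$}  FOLLOW(B)={b,c}  FOLLOW(C)={$}
round 2: — fixpoint
  FOLLOW(S)={$}  FOLLOW(A)={$}  FOLLOW(B)={b,c}  FOLLOW(C)={$}

FOLLOW(B) = ["b", "c"]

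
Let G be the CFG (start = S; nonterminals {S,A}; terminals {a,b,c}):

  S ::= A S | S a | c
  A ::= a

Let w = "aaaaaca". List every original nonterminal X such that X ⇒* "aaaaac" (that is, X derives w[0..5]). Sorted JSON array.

CNF form of G:
  S -> A S | S T0 | c
  A -> a
  T0 -> a

Fill CYK table bottom-up (cells [i..j] with 0 ≤ i ≤ j ≤ 5 only):
  [0..0]={A,T0}  "a"  orig:{A}
  [1..1]={A,T0}  "a"  orig:{A}
  [2..2]={A,T0}  "a"  orig:{A}
  [3..3]={A,T0}  "a"  orig:{A}
  [4..4]={A,T0}  "a"  orig:{A}
  [5..5]={S}  "c"
  [0..1]=∅  "aa"
  [1..2]=∅  "aa"
  [2..3]=∅  "aa"
  [3..4]=∅  "aa"
  [4..5]={S}  "ac"
  [0..2]=∅  "aaa"
  [1..3]=∅  "aaa"
  [2..4]=∅  "aaa"
  [3..5]={S}  "aac"
  [0..3]=∅  "aaaa"
  [1..4]=∅  "aaaa"
  [2..5]={S}  "aaac"
  [0..4]=∅  "aaaaa"
  [1..5]={S}  "aaaac"
  [0..5]={S}  "aaaaac"

Original NTs in T[0,5] deriving "aaaaac": ["S"]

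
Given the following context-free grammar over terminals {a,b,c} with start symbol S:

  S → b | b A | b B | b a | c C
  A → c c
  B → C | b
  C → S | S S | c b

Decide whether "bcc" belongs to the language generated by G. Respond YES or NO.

CNF form of G:
  S -> T0 C | T1 A | T1 B | T1 T2 | b
  A -> T0 T0
  B -> S S | T0 C | T0 T1 | T1 A | T1 B | T1 T2 | b
  C -> S S | T0 C | T0 T1 | T1 A | T1 B | T1 T2 | b
  T0 -> c
  T1 -> b
  T2 -> a

Fill CYK table bottom-up:
  T[0,0] 'b' = {B,C,S,T1}  orig:{B,C,S}
  T[1,1] 'c' = {T0}  orig:{}
  T[2,2] 'c' = {T0}  orig:{}
  T[0,1] 'bc' = ∅
  T[1,2] 'cc' = {A}
  T[0,2] 'bcc' = {B,C,S}

S ∈ T[0,2] ⇒ YES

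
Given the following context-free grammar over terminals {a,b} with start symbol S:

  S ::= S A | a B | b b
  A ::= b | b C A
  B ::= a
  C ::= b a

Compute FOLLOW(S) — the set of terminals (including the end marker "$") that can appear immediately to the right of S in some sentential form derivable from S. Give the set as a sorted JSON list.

FIRST sets, iterate to fixpoint:
round 1:
  A via A→b: +{b}
  B via B→a: +{a}
  C via C→b a: +{b}
  S via S→a B: +{a}
  S via S→b b: +{b}
  FIRST[S]={a,b}  FIRST[A]={b}  FIRST[B]={a}  FIRST[C]={b}
round 2: — fixpoint
  FIRST[S]={a,b}  FIRST[A]={b}  FIRST[B]={a}  FIRST[C]={b}

Compute FOLLOW by fixpoint:
FOLLOW(S) := {$}
pass 1:
  A→b C A: FOLLOW(C) ⊇ FIRST(A) = {b}; new: +{b}
  S→S A: FOLLOW(S) ⊇ FIRST(A) = {b}; new: +{b}
  S→S A: FOLLOW(A) ⊇ FOLLOW(S) ⊇ {$,b}; new: +{$,b}
  S→a B: FOLLOW(B) ⊇ FOLLOW(S) ⊇ {$,b}; new: +{$,b}
  FOLLOW[S]={$,b}  FOLLOW[A]={$,b}  FOLLOW[B]={$,b}  FOLLOW[C]={b}
pass 2: — fixpoint
  FOLLOW[S]={$,b}  FOLLOW[A]={$,b}  FOLLOW[B]={$,b}  FOLLOW[C]={b}

FOLLOW(S) = ["$", "b"]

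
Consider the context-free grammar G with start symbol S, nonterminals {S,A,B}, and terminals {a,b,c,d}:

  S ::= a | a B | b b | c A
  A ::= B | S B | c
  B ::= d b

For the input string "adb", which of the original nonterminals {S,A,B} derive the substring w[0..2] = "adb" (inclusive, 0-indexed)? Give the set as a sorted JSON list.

CNF form of G:
  S -> T1 T1 | T2 B | T3 A | a
  A -> S B | T0 T1 | c
  B -> T0 T1
  T0 -> d
  T1 -> b
  T2 -> a
  T3 -> c

Fill CYK table bottom-up (cells [i..j] with 0 ≤ i ≤ j ≤ 2 only):
  [0..0]={S,T2}  "a"  orig:{S}
  [1..1]={T0}  "d"  orig:{}
  [2..2]={T1}  "b"  orig:{}
  [0..1]=∅  "ad"
  [1..2]={A,B}  "db"
  [0..2]={A,S}  "adb"

Original NTs in T[0,2] deriving "adb": ["A", "S"]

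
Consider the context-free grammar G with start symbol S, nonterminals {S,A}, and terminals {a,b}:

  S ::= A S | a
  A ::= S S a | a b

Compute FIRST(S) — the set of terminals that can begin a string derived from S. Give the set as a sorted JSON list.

FIRST iteration:
pass 1:
  A via A→a b: +{a}
  S via S→A S: +{a}
  S: {a}  A: {a}
pass 2: (stable)
  S: {a}  A: {a}

FIRST(S) = ["a"]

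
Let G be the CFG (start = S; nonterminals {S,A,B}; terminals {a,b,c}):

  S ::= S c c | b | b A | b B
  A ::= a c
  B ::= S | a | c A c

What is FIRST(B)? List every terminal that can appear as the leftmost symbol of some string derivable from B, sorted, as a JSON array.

Compute FIRST by fixpoint:
iter 1:
  A via A→a c: +{a}
  B via B→a: +{a}
  B via B→c A c: +{c}
  S via S→b: +{b}
  FIRST(S)={b}  FIRST(A)={a}  FIRST(B)={a,c}
iter 2:
  B via B→S: +{b}
  FIRST(S)={b}  FIRST(A)={a}  FIRST(B)={a,b,c}
iter 3: (stable)
  FIRST(S)={b}  FIRST(A)={a}  FIRST(B)={a,b,c}

FIRST(B) = ["a", "b", "c"]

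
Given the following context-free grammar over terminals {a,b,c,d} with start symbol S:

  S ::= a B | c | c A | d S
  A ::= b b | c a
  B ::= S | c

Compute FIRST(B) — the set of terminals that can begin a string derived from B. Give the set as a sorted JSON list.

Compute FIRST by fixpoint:
pass 1:
  A via A→b b: +{b}
  A via A→c a: +{c}
  B via B→c: +{c}
  S via S→a B: +{a}
  S via S→c: +{c}
  S via S→d S: +{d}
  S: {a,c,d}  A: {b,c}  B: {c}
pass 2:
  B via B→S: +{a,d}
  S: {a,c,d}  A: {b,c}  B: {a,c,d}
pass 3: (stable)
  S: {a,c,d}  A: {b,c}  B: {a,c,d}

FIRST(B) = ["a", "c", "d"]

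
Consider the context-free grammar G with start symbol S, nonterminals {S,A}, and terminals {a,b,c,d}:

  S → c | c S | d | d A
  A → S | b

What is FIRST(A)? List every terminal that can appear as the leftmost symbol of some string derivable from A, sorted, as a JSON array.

FIRST sets, iterate to fixpoint:
[1]
  A via A→b: +{b}
  S via S→c: +{c}
  S via S→d: +{d}
  FIRST[S]={c,d}  FIRST[A]={b}
[2]
  A via A→S: +{c,d}
  FIRST[S]={c,d}  FIRST[A]={b,c,d}
[3] (stable)
  FIRST[S]={c,d}  FIRST[A]={b,c,d}

FIRST(A) = ["b", "c", "d"]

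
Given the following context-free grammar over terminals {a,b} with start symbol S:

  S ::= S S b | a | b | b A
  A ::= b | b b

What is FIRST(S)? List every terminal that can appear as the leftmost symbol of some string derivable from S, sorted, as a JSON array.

FIRST iteration:
iter 1:
  A via A→b: +{b}
  S via S→a: +{a}
  S via S→b: +{b}
  FIRST[S]={a,b}  FIRST[A]={b}
iter 2: — fixpoint
  FIRST[S]={a,b}  FIRST[A]={b}

FIRST(S) = ["a", "b"]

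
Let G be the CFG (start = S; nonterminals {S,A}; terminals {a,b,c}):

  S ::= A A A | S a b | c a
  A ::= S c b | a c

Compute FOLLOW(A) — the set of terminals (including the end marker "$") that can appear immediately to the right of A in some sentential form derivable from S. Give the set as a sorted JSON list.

FIRST iteration:
iter 1:
  A via A→a c: +{a}
  S via S→A A A: +{a}
  S via S→c a: +{c}
  S: {a,c}  A: {a}
iter 2:
  A via A→S c b: +{c}
  S: {a,c}  A: {a,c}
iter 3: (no change)
  S: {a,c}  A: {a,c}

Compute FOLLOW by fixpoint:
seed FOLLOW(S) with $
pass 1:
  A→S c b: FOLLOW(S) ⊇ FIRST(c) = {c}; new: +{c}
  S→A A A: FOLLOW(A) ⊇ FIRST(A) = {a,c}; new: +{a,c}
  S→A A A: FOLLOW(A) ⊇ FOLLOW(S) ⊇ {$,c}; new: +{$}
  S→S a b: FOLLOW(S) ⊇ FIRST(a) = {a}; new: +{a}
  FOLLOW(S)={$,a,c}  FOLLOW(A)={$,a,c}
pass 2: (stable)
  FOLLOW(S)={$,a,c}  FOLLOW(A)={$,a,c}

FOLLOW(A) = ["$", "a", "c"]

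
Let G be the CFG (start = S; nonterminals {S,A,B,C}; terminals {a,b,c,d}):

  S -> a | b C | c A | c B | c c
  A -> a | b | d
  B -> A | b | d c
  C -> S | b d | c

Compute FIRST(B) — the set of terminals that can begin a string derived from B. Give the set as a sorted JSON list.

FIRST iteration:
pass 1:
  A via A→a: +{a}
  A via A→b: +{b}
  A via A→d: +{d}
  B via B→A: +{a,b,d}
  C via C→b d: +{b}
  C via C→c: +{c}
  S via S→a: +{a}
  S via S→b C: +{b}
  S via S→c A: +{c}
  FIRST(S)={a,b,c}  FIRST(A)={a,b,d}  FIRST(B)={a,b,d}  FIRST(C)={b,c}
pass 2:
  C via C→S: +{a}
  FIRST(S)={a,b,c}  FIRST(A)={a,b,d}  FIRST(B)={a,b,d}  FIRST(C)={a,b,c}
pass 3: done
  FIRST(S)={a,b,c}  FIRST(A)={a,b,d}  FIRST(B)={a,b,d}  FIRST(C)={a,b,c}

FIRST(B) = ["a", "b", "d"]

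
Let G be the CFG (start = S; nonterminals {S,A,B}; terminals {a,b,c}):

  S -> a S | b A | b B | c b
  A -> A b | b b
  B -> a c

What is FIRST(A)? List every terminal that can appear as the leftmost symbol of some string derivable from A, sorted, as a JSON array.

Compute FIRST by fixpoint:
pass 1:
  A via A→b b: +{b}
  B via B→a c: +{a}
  S via S→a S: +{a}
  S via S→b A: +{b}
  S via S→c b: +{c}
  S: {a,b,c}  A: {b}  B: {a}
pass 2: done
  S: {a,b,c}  A: {b}  B: {a}

FIRST(A) = ["b"]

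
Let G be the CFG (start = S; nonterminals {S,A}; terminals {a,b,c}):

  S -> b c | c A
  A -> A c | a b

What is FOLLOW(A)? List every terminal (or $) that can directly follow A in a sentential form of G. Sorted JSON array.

FIRST sets, iterate to fixpoint:
round 1:
  A via A→a b: +{a}
  S via S→b c: +{b}
  S via S→c A: +{c}
  FIRST[S]={b,c}  FIRST[A]={a}
round 2: done
  FIRST[S]={b,c}  FIRST[A]={a}

FOLLOW sets:
initialize: $ ∈ FOLLOW(S)
round 1:
  A→A c: FOLLOW(A) ⊇ FIRST(c) = {c}; new: +{c}
  S→c A: FOLLOW(A) ⊇ FOLLOW(S) ⊇ {$}; new: +{$}
  FOLLOW[S]={$}  FOLLOW[A]={$,c}
round 2: (no change)
  FOLLOW[S]={$}  FOLLOW[A]={$,c}

FOLLOW(A) = ["$", "c"]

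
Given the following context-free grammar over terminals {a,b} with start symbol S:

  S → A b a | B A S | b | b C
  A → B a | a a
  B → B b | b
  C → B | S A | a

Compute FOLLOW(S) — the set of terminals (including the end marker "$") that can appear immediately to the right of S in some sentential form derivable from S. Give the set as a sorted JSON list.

Compute FIRST by fixpoint:
pass 1:
  A via A→a a: +{a}
  B via B→b: +{b}
  C via C→B: +{b}
  C via C→a: +{a}
  S via S→A b a: +{a}
  S via S→B A S: +{b}
  S: {a,b}  A: {a}  B: {b}  C: {a,b}
pass 2:
  A via A→B a: +{b}
  S: {a,b}  A: {a,b}  B: {b}  C: {a,b}
pass 3: — fixpoint
  S: {a,b}  A: {a,b}  B: {b}  C: {a,b}

FOLLOW sets:
initialize: $ ∈ FOLLOW(S)
pass 1:
  A→B a: FOLLOW(B) ⊇ FIRST(a) = {a}; new: +{a}
  B→B b: FOLLOW(B) ⊇ FIRST(b) = {b}; new: +{b}
  C→S A: FOLLOW(S) ⊇ FIRST(A) = {a,b}; new: +{a,b}
  S→A b a: FOLLOW(A) ⊇ FIRST(b) = {b}; new: +{b}
  S→B A S: FOLLOW(A) ⊇ FIRST(S) = {a,b}; new: +{a}
  S→b C: FOLLOW(C) ⊇ FOLLOW(S) ⊇ {$,a,b}; new: +{$,a,b}
  FOLLOW[S]={$,a,b}  FOLLOW[A]={a,b}  FOLLOW[B]={a,b}  FOLLOW[C]={$,a,b}
pass 2:
  C→B: FOLLOW(B) ⊇ FOLLOW(C) ⊇ {$,a,b}; new: +{$}
  C→S A: FOLLOW(A) ⊇ FOLLOW(C) ⊇ {$,a,b}; new: +{$}
  FOLLOW[S]={$,a,b}  FOLLOW[A]={$,a,b}  FOLLOW[B]={$,a,b}  FOLLOW[C]={$,a,b}
pass 3: (stable)
  FOLLOW[S]={$,a,b}  FOLLOW[A]={$,a,b}  FOLLOW[B]={$,a,b}  FOLLOW[C]={$,a,b}

FOLLOW(S) = ["$", "a", "b"]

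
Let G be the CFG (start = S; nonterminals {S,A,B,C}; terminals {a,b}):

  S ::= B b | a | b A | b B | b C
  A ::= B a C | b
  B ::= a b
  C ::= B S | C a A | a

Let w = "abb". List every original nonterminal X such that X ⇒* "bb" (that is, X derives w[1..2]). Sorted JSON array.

Convert to CNF:
  S -> B T1 | T1 A | T1 B | T1 C | a
  A -> B X2 | b
  B -> T0 T1
  C -> B S | C X3 | a
  T0 -> a
  T1 -> b
  X2 -> T0 C
  X3 -> T0 A

CYK fill — only the sub-triangle for w[1..2]:
  [1..1]={A,T1}  "b"  orig:{A}
  [2..2]={A,T1}  "b"  orig:{A}
  [1..2]={S}  "bb"

Original NTs in T[1,2] deriving "bb": ["S"]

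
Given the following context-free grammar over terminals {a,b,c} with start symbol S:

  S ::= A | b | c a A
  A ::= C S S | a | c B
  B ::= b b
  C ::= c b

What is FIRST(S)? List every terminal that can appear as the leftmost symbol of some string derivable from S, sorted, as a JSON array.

Compute FIRST by fixpoint:
[1]
  A via A→a: +{a}
  A via A→c B: +{c}
  B via B→b b: +{b}
  C via C→c b: +{c}
  S via S→A: +{a,c}
  S via S→b: +{b}
  FIRST(S)={a,b,c}  FIRST(A)={a,c}  FIRST(B)={b}  FIRST(C)={c}
[2] — fixpoint
  FIRST(S)={a,b,c}  FIRST(A)={a,c}  FIRST(B)={b}  FIRST(C)={c}

FIRST(S) = ["a", "b", "c"]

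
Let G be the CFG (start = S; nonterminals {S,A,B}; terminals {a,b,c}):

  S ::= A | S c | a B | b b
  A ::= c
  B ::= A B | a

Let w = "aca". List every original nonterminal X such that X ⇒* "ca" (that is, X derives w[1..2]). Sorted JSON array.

CNF form of G:
  S -> S T0 | T1 B | T2 T2 | c
  A -> c
  B -> A B | a
  T0 -> c
  T1 -> a
  T2 -> b

CYK fill — only the sub-triangle for w[1..2]:
  cell(1,1) c: {A,S,T0}  orig:{A,S}
  cell(2,2) a: {B,T1}  orig:{B}
  cell(1,2) ca: {B}

Original NTs in T[1,2] deriving "ca": ["B"]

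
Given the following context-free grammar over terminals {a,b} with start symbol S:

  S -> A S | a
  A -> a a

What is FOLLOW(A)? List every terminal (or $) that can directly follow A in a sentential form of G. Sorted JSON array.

FIRST sets, iterate to fixpoint:
pass 1:
  A via A→a a: +{a}
  S via S→A S: +{a}
  FIRST[S]={a}  FIRST[A]={a}
pass 2: (no change)
  FIRST[S]={a}  FIRST[A]={a}

FOLLOW sets:
seed FOLLOW(S) with $
round 1:
  S→A S: FOLLOW(A) ⊇ FIRST(S) = {a}; new: +{a}
  S: {$}  A: {a}
round 2: (stable)
  S: {$}  A: {a}

FOLLOW(A) = ["a"]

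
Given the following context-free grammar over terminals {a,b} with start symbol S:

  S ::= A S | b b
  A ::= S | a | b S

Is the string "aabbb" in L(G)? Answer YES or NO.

Convert to CNF:
  S -> A S | T0 T0
  A -> A S | T0 S | T0 T0 | a
  T0 -> b

CYK fill:
  T[0,0] 'a' = {A}
  T[1,1] 'a' = {A}
  T[2,2] 'b' = {T0}  orig:{}
  T[3,3] 'b' = {T0}  orig:{}
  T[4,4] 'b' = {T0}  orig:{}
  T[0,1] 'aa' = ∅
  T[1,2] 'ab' = ∅
  T[2,3] 'bb' = {A,S}
  T[3,4] 'bb' = {A,S}
  T[0,2] 'aab' = ∅
  T[1,3] 'abb' = {A,S}
  T[2,4] 'bbb' = {A}
  T[0,3] 'aabb' = {A,S}
  T[1,4] 'abbb' = ∅
  T[0,4] 'aabbb' = ∅

S ∉ T[0,4] ⇒ NO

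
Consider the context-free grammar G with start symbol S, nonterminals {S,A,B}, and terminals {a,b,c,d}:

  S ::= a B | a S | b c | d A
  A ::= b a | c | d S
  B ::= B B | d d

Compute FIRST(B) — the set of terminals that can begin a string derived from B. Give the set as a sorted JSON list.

Compute FIRST by fixpoint:
[1]
  A via A→b a: +{b}
  A via A→c: +{c}
  A via A→d S: +{d}
  B via B→d d: +{d}
  S via S→a B: +{a}
  S via S→b c: +{b}
  S via S→d A: +{d}
  FIRST[S]={a,b,d}  FIRST[A]={b,c,d}  FIRST[B]={d}
[2] (no change)
  FIRST[S]={a,b,d}  FIRST[A]={b,c,d}  FIRST[B]={d}

FIRST(B) = ["d"]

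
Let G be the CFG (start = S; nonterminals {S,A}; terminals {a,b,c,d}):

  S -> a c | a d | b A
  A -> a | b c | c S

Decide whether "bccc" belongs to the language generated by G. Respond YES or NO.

Convert to CNF:
  S -> T0 A | T2 T1 | T2 T3
  A -> T0 T1 | T1 S | a
  T0 -> b
  T1 -> c
  T2 -> a
  T3 -> d

CYK fill:
  [0..0]={T0}  "b"  orig:{}
  [1..1]={T1}  "c"  orig:{}
  [2..2]={T1}  "c"  orig:{}
  [3..3]={T1}  "c"  orig:{}
  [0..1]={A}  "bc"
  [1..2]=∅  "cc"
  [2..3]=∅  "cc"
  [0..2]=∅  "bcc"
  [1..3]=∅  "ccc"
  [0..3]=∅  "bccc"

S ∉ T[0,3] ⇒ NO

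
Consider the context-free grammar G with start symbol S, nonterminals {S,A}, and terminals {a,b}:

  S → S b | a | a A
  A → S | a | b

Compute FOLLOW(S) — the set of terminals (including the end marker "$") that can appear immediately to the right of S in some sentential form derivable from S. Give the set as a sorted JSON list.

Compute FIRST by fixpoint:
iter 1:
  A via A→a: +{a}
  A via A→b: +{b}
  S via S→a: +{a}
  FIRST[S]={a}  FIRST[A]={a,b}
iter 2: (stable)
  FIRST[S]={a}  FIRST[A]={a,b}

FOLLOW iteration:
initialize: $ ∈ FOLLOW(S)
[1]
  S→S b: FOLLOW(S) ⊇ FIRST(b) = {b}; new: +{b}
  S→a A: FOLLOW(A) ⊇ FOLLOW(S) ⊇ {$,b}; new: +{$,b}
  FOLLOW(S)={$,b}  FOLLOW(A)={$,b}
[2] (no change)
  FOLLOW(S)={$,b}  FOLLOW(A)={$,b}

FOLLOW(S) = ["$", "b"]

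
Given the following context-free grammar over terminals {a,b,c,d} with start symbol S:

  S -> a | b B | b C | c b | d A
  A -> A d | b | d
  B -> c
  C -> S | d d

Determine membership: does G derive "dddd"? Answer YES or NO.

Convert to CNF:
  S -> T0 A | T1 B | T1 C | T2 T1 | a
  A -> A T0 | b | d
  B -> c
  C -> T0 A | T0 T0 | T1 B | T1 C | T2 T1 | a
  T0 -> d
  T1 -> b
  T2 -> c

Fill CYK table bottom-up:
  T[0,0] 'd' = {A,T0}  orig:{A}
  T[1,1] 'd' = {A,T0}  orig:{A}
  T[2,2] 'd' = {A,T0}  orig:{A}
  T[3,3] 'd' = {A,T0}  orig:{A}
  T[0,1] 'dd' = {A,C,S}
  T[1,2] 'dd' = {A,C,S}
  T[2,3] 'dd' = {A,C,S}
  T[0,2] 'ddd' = {A,C,S}
  T[1,3] 'ddd' = {A,C,S}
  T[0,3] 'dddd' = {A,C,S}

S ∈ T[0,3] ⇒ YES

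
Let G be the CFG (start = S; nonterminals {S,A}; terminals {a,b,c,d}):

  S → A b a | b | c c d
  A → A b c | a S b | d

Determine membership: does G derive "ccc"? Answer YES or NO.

CNF form of G:
  S -> A X6 | T1 X7 | b
  A -> A X4 | T2 X5 | d
  T0 -> b
  T1 -> c
  T2 -> a
  T3 -> d
  X4 -> T0 T1
  X5 -> S T0
  X6 -> T0 T2
  X7 -> T1 T3

CYK fill:
  T[0,0] 'c' = {T1}  orig:{}
  T[1,1] 'c' = {T1}  orig:{}
  T[2,2] 'c' = {T1}  orig:{}
  T[0,1] 'cc' = ∅
  T[1,2] 'cc' = ∅
  T[0,2] 'ccc' = ∅

S ∉ T[0,2] ⇒ NO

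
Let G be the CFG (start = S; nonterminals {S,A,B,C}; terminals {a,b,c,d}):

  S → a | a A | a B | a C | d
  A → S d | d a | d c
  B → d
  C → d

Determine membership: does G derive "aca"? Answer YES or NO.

CNF form of G:
  S -> T1 A | T1 B | T1 C | a | d
  A -> S T0 | T0 T1 | T0 T2
  B -> d
  C -> d
  T0 -> d
  T1 -> a
  T2 -> c

CYK fill:
  cell(0,0) a: {S,T1}  orig:{S}
  cell(1,1) c: {T2}  orig:{}
  cell(2,2) a: {S,T1}  orig:{S}
  cell(0,1) ac: ∅
  cell(1,2) ca: ∅
  cell(0,2) aca: ∅

S ∉ T[0,2] ⇒ NO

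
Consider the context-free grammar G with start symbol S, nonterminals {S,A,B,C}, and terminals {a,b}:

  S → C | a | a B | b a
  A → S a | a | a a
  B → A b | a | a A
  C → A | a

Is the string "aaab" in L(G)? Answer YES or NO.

Convert to CNF:
  S -> S T0 | T0 B | T0 T0 | T1 T0 | a
  A -> S T0 | T0 T0 | a
  B -> A T1 | T0 A | a
  C -> S T0 | T0 T0 | a
  T0 -> a
  T1 -> b

Fill CYK table bottom-up:
  T[0,0] 'a' = {A,B,C,S,T0}  orig:{A,B,C,S}
  T[1,1] 'a' = {A,B,C,S,T0}  orig:{A,B,C,S}
  T[2,2] 'a' = {A,B,C,S,T0}  orig:{A,B,C,S}
  T[3,3] 'b' = {T1}  orig:{}
  T[0,1] 'aa' = {A,B,C,S}
  T[1,2] 'aa' = {A,B,C,S}
  T[2,3] 'ab' = {B}
  T[0,2] 'aaa' = {A,B,C,S}
  T[1,3] 'aab' = {B,S}
  T[0,3] 'aaab' = {B,S}

S ∈ T[0,3] ⇒ YES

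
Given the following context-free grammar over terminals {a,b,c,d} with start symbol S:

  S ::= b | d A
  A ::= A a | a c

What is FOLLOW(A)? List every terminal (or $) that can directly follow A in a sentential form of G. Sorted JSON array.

FIRST sets, iterate to fixpoint:
[1]
  A via A→a c: +{a}
  S via S→b: +{b}
  S via S→d A: +{d}
  S: {b,d}  A: {a}
[2] done
  S: {b,d}  A: {a}

FOLLOW iteration:
initialize: $ ∈ FOLLOW(S)
iter 1:
  A→A a: FOLLOW(A) ⊇ FIRST(a) = {a}; new: +{a}
  S→d A: FOLLOW(A) ⊇ FOLLOW(S) ⊇ {$}; new: +{$}
  FOLLOW[S]={$}  FOLLOW[A]={$,a}
iter 2: done
  FOLLOW[S]={$}  FOLLOW[A]={$,a}

FOLLOW(A) = ["$", "a"]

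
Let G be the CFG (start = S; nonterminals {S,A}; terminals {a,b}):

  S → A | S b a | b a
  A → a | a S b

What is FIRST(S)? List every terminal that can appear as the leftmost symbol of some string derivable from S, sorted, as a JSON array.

FIRST sets, iterate to fixpoint:
[1]
  A via A→a: +{a}
  S via S→A: +{a}
  S via S→b a: +{b}
  FIRST(S)={a,b}  FIRST(A)={a}
[2] (stable)
  FIRST(S)={a,b}  FIRST(A)={a}

FIRST(S) = ["a", "b"]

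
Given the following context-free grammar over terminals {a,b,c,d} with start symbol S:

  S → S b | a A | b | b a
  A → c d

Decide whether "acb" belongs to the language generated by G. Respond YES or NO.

CNF form of G:
  S -> S T2 | T2 T3 | T3 A | b
  A -> T0 T1
  T0 -> c
  T1 -> d
  T2 -> b
  T3 -> a

CYK table (by increasing span):
  T[0,0] 'a' = {T3}  orig:{}
  T[1,1] 'c' = {T0}  orig:{}
  T[2,2] 'b' = {S,T2}  orig:{S}
  T[0,1] 'ac' = ∅
  T[1,2] 'cb' = ∅
  T[0,2] 'acb' = ∅

S ∉ T[0,2] ⇒ NO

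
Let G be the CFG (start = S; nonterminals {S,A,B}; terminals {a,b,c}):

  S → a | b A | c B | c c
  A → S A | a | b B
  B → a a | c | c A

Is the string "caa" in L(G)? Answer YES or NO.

Convert to CNF:
  S -> T0 A | T2 B | T2 T2 | a
  A -> S A | T0 B | a
  B -> T1 T1 | T2 A | c
  T0 -> b
  T1 -> a
  T2 -> c

CYK table (by increasing span):
  [0..0]={B,T2}  "c"  orig:{B}
  [1..1]={A,S,T1}  "a"  orig:{A,S}
  [2..2]={A,S,T1}  "a"  orig:{A,S}
  [0..1]={B}  "ca"
  [1..2]={A,B}  "aa"
  [0..2]={B,S}  "caa"

S ∈ T[0,2] ⇒ YES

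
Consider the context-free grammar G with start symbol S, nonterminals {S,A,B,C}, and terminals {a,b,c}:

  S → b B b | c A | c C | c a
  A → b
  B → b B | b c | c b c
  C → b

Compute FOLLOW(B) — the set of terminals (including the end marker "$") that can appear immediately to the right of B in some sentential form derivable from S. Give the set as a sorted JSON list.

FIRST iteration:
[1]
  A via A→b: +{b}
  B via B→b B: +{b}
  B via B→c b c: +{c}
  C via C→b: +{b}
  S via S→b B b: +{b}
  S via S→c A: +{c}
  FIRST(S)={b,c}  FIRST(A)={b}  FIRST(B)={b,c}  FIRST(C)={b}
[2] done
  FIRST(S)={b,c}  FIRST(A)={b}  FIRST(B)={b,c}  FIRST(C)={b}

Compute FOLLOW by fixpoint:
FOLLOW(S) := {$}
[1]
  S→b B b: FOLLOW(B) ⊇ FIRST(b) = {b}; new: +{b}
  S→c A: FOLLOW(A) ⊇ FOLLOW(S) ⊇ {$}; new: +{$}
  S→c C: FOLLOW(C) ⊇ FOLLOW(S) ⊇ {$}; new: +{$}
  FOLLOW[S]={$}  FOLLOW[A]={$}  FOLLOW[B]={b}  FOLLOW[C]={$}
[2] — fixpoint
  FOLLOW[S]={$}  FOLLOW[A]={$}  FOLLOW[B]={b}  FOLLOW[C]={$}

FOLLOW(B) = ["b"]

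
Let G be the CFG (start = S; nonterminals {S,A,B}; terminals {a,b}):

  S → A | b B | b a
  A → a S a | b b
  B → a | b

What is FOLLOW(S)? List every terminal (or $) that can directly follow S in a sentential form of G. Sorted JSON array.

Compute FIRST by fixpoint:
round 1:
  A via A→a S a: +{a}
  A via A→b b: +{b}
  B via B→a: +{a}
  B via B→b: +{b}
  S via S→A: +{a,b}
  FIRST[S]={a,b}  FIRST[A]={a,b}  FIRST[B]={a,b}
round 2: — fixpoint
  FIRST[S]={a,b}  FIRST[A]={a,b}  FIRST[B]={a,b}

FOLLOW sets:
initialize: $ ∈ FOLLOW(S)
round 1:
  A→a S a: FOLLOW(S) ⊇ FIRST(a) = {a}; new: +{a}
  S→A: FOLLOW(A) ⊇ FOLLOW(S) ⊇ {$,a}; new: +{$,a}
  S→b B: FOLLOW(B) ⊇ FOLLOW(S) ⊇ {$,a}; new: +{$,a}
  S: {$,a}  A: {$,a}  B: {$,a}
round 2: (stable)
  S: {$,a}  A: {$,a}  B: {$,a}

FOLLOW(S) = ["$", "a"]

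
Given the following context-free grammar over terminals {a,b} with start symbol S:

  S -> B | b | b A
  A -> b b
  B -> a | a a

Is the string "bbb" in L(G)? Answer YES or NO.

Convert to CNF:
  S -> T0 A | T1 T1 | a | b
  A -> T0 T0
  B -> T1 T1 | a
  T0 -> b
  T1 -> a

CYK table (by increasing span):
  cell(0,0) b: {S,T0}  orig:{S}
  cell(1,1) b: {S,T0}  orig:{S}
  cell(2,2) b: {S,T0}  orig:{S}
  cell(0,1) bb: {A}
  cell(1,2) bb: {A}
  cell(0,2) bbb: {S}

S ∈ T[0,2] ⇒ YES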